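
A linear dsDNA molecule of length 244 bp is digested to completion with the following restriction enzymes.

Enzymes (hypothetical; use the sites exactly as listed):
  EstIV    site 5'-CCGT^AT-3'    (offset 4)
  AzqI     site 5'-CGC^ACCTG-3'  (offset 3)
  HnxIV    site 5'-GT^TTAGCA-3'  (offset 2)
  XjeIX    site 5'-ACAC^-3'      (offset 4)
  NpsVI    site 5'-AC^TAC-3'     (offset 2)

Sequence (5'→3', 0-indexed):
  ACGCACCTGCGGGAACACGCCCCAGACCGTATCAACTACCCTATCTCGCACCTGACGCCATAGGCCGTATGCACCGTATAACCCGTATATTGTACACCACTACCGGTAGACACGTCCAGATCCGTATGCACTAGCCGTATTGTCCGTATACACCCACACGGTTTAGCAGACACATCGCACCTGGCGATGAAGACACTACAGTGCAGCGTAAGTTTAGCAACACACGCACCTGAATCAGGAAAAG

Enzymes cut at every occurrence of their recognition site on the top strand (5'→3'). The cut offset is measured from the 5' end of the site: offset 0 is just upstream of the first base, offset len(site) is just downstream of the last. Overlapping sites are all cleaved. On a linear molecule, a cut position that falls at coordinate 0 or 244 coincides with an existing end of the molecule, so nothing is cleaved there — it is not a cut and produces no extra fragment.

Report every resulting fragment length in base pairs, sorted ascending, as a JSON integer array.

Per-enzyme occurrences:
  EstIV CCGTAT/4: at [26, 64, 73, 82, 121, 134, 143] ⇒ [30, 68, 77, 86, 125, 138, 147]
  AzqI CGCACCTG/3: at [1, 46, 175, 224] ⇒ [4, 49, 178, 227]
  HnxIV GTTTAGCA/2: at [160, 211] ⇒ [162, 213]
  XjeIX ACAC/4: at [14, 93, 109, 149, 155, 169, 192, 219, 221] ⇒ [18, 97, 113, 153, 159, 173, 196, 223, 225]
  NpsVI ACTAC/2: at [34, 98, 194] ⇒ [36, 100, 196]

All cut coordinates (distinct, sorted): [4, 18, 30, 36, 49, 68, 77, 86, 97, 100, 113, 125, 138, 147, 153, 159, 162, 173, 178, 196, 213, 223, 225, 227]

Fragment lengths:
  [0,4): 4 bp
  [4,18): 14 bp
  [18,30): 12 bp
  [30,36): 6 bp
  [36,49): 13 bp
  [49,68): 19 bp
  [68,77): 9 bp
  [77,86): 9 bp
  [86,97): 11 bp
  [97,100): 3 bp
  [100,113): 13 bp
  [113,125): 12 bp
  [125,138): 13 bp
  [138,147): 9 bp
  [147,153): 6 bp
  [153,159): 6 bp
  [159,162): 3 bp
  [162,173): 11 bp
  [173,178): 5 bp
  [178,196): 18 bp
  [196,213): 17 bp
  [213,223): 10 bp
  [223,225): 2 bp
  [225,227): 2 bp
  [227,244): 17 bp

[2,2,3,3,4,5,6,6,6,9,9,9,10,11,11,12,12,13,13,13,14,17,17,18,19]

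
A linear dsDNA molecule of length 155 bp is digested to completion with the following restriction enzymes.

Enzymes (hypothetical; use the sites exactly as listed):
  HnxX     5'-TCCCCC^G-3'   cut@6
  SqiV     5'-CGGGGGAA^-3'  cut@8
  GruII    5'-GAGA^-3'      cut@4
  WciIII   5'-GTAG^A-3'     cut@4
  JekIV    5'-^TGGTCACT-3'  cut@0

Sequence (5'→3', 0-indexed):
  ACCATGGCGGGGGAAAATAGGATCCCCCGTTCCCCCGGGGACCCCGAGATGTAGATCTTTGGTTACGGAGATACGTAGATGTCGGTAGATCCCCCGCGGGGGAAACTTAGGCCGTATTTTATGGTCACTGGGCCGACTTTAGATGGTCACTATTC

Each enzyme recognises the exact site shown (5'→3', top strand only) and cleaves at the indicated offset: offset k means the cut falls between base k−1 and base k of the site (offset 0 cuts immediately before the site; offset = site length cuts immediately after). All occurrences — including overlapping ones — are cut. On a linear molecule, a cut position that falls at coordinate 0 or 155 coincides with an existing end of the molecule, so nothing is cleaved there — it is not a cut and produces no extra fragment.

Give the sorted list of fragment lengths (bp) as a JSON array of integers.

Scan for sites:
  HnxX TCCCCCG/6: at [22, 30, 89] ⇒ [28, 36, 95]
  SqiV CGGGGGAA/8: at [7, 96] ⇒ [15, 104]
  GruII GAGA/4: at [45, 67] ⇒ [49, 71]
  WciIII GTAGA/4: at [50, 74, 84] ⇒ [54, 78, 88]
  JekIV TGGTCACT/0: at [121, 143] ⇒ [121, 143]

Pooled cuts: [15, 28, 36, 49, 54, 71, 78, 88, 95, 104, 121, 143]

Fragments:
  [0,15): 15 bp
  [15,28): 13 bp
  [28,36): 8 bp
  [36,49): 13 bp
  [49,54): 5 bp
  [54,71): 17 bp
  [71,78): 7 bp
  [78,88): 10 bp
  [88,95): 7 bp
  [95,104): 9 bp
  [104,121): 17 bp
  [121,143): 22 bp
  [143,155): 12 bp

[5,7,7,8,9,10,12,13,13,15,17,17,22]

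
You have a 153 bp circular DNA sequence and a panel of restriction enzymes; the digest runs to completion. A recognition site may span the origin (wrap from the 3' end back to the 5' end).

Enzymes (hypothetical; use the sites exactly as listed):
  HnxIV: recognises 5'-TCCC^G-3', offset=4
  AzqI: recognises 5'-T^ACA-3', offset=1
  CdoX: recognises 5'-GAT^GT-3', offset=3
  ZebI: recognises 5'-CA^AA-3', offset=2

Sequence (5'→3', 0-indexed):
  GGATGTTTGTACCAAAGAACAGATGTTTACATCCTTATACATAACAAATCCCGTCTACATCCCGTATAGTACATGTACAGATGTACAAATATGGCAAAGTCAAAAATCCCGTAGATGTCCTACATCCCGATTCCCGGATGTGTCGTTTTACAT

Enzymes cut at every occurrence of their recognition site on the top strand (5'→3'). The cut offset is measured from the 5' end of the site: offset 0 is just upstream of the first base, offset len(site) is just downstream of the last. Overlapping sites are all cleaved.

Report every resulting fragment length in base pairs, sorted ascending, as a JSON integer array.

[2,3,4,4,4,5,6,6,6,6,6,7,7,7,7,8,8,8,9,10,10,10,10]

Site scan:
  HnxIV TCCCG/4: at [48, 59, 106, 124, 131] ⇒ [52, 63, 110, 128, 135]
  AzqI TACA/1: at [27, 37, 55, 69, 75, 83, 120, 148] ⇒ [28, 38, 56, 70, 76, 84, 121, 149]
  CdoX GATGT/3: at [1, 21, 79, 113, 136] ⇒ [4, 24, 82, 116, 139]
  ZebI CAAA/2: at [12, 44, 85, 94, 100] ⇒ [14, 46, 87, 96, 102]

All cut coordinates (distinct, sorted): [4, 14, 24, 28, 38, 46, 52, 56, 63, 70, 76, 82, 84, 87, 96, 102, 110, 116, 121, 128, 135, 139, 149]

Fragments:
  4→14: 10 bp
  14→24: 10 bp
  24→28: 4 bp
  28→38: 10 bp
  38→46: 8 bp
  46→52: 6 bp
  52→56: 4 bp
  56→63: 7 bp
  63→70: 7 bp
  70→76: 6 bp
  76→82: 6 bp
  82→84: 2 bp
  84→87: 3 bp
  87→96: 9 bp
  96→102: 6 bp
  102→110: 8 bp
  110→116: 6 bp
  116→121: 5 bp
  121→128: 7 bp
  128→135: 7 bp
  135→139: 4 bp
  139→149: 10 bp
  149→4 (wrap): 153-149+4 = 8 bp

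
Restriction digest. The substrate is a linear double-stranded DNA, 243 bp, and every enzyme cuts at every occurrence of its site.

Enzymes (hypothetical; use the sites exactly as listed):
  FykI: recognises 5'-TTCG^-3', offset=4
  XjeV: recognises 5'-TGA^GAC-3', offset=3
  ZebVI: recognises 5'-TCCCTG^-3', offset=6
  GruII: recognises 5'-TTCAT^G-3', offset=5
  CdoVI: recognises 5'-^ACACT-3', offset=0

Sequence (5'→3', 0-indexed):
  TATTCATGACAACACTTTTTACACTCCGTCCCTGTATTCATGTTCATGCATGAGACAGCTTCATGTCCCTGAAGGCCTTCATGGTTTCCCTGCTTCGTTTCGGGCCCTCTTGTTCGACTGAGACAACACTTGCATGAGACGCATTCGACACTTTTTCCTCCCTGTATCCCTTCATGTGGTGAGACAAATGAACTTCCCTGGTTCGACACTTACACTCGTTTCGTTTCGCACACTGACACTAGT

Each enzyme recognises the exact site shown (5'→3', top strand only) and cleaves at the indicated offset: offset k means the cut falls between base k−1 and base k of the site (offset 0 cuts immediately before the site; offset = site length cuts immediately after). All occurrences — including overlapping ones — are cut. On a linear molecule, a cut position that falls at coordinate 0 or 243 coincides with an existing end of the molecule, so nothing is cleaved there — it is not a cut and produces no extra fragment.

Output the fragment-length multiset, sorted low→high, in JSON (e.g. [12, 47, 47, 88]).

[1,4,4,5,5,5,5,5,6,6,6,6,7,7,7,7,8,9,10,10,11,11,11,12,12,14,14,17,18]

Scan for sites:
  FykI TTCG/4: at [93, 98, 112, 143, 201, 219, 224] ⇒ [97, 102, 116, 147, 205, 223, 228]
  XjeV TGAGAC/3: at [50, 118, 134, 179] ⇒ [53, 121, 137, 182]
  ZebVI TCCCTG/6: at [28, 65, 86, 158, 194] ⇒ [34, 71, 92, 164, 200]
  GruII TTCATG/5: at [2, 36, 42, 59, 77, 170] ⇒ [7, 41, 47, 64, 82, 175]
  CdoVI ACACT/0: at [11, 20, 125, 147, 205, 211, 229, 235] ⇒ [11, 20, 125, 147, 205, 211, 229, 235]

All cut coordinates (distinct, sorted): [7, 11, 20, 34, 41, 47, 53, 64, 71, 82, 92, 97, 102, 116, 121, 125, 137, 147, 164, 175, 182, 200, 205, 211, 223, 228, 229, 235]

Fragments:
  [0,7): 7 bp
  [7,11): 4 bp
  [11,20): 9 bp
  [20,34): 14 bp
  [34,41): 7 bp
  [41,47): 6 bp
  [47,53): 6 bp
  [53,64): 11 bp
  [64,71): 7 bp
  [71,82): 11 bp
  [82,92): 10 bp
  [92,97): 5 bp
  [97,102): 5 bp
  [102,116): 14 bp
  [116,121): 5 bp
  [121,125): 4 bp
  [125,137): 12 bp
  [137,147): 10 bp
  [147,164): 17 bp
  [164,175): 11 bp
  [175,182): 7 bp
  [182,200): 18 bp
  [200,205): 5 bp
  [205,211): 6 bp
  [211,223): 12 bp
  [223,228): 5 bp
  [228,229): 1 bp
  [229,235): 6 bp
  [235,243): 8 bp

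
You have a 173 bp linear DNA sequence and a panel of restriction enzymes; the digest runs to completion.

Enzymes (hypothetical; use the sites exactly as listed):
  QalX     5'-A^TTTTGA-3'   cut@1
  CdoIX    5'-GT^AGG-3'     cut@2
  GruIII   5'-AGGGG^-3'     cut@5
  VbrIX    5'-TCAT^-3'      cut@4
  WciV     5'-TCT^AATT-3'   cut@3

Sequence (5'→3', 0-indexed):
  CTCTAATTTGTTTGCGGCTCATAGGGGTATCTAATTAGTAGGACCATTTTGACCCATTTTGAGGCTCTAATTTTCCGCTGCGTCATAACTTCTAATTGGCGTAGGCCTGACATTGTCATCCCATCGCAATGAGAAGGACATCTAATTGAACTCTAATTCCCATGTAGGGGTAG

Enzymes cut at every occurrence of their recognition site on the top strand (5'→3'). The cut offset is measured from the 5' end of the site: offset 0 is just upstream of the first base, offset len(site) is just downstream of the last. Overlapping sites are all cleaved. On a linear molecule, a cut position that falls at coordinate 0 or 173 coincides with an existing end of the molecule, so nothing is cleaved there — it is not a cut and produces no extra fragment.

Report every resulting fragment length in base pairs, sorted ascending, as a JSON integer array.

Per-enzyme occurrences:
  QalX ATTTTGA/1: at [45, 55] ⇒ [46, 56]
  CdoIX GTAGG/2: at [37, 100, 163] ⇒ [39, 102, 165]
  GruIII AGGGG/5: at [22, 165] ⇒ [27, 170]
  VbrIX TCAT/4: at [18, 82, 115] ⇒ [22, 86, 119]
  WciV TCTAATT/3: at [1, 29, 65, 90, 140, 151] ⇒ [4, 32, 68, 93, 143, 154]

Pooled cuts: [4, 22, 27, 32, 39, 46, 56, 68, 86, 93, 102, 119, 143, 154, 165, 170]

Fragment lengths:
  [0,4): 4 bp
  [4,22): 18 bp
  [22,27): 5 bp
  [27,32): 5 bp
  [32,39): 7 bp
  [39,46): 7 bp
  [46,56): 10 bp
  [56,68): 12 bp
  [68,86): 18 bp
  [86,93): 7 bp
  [93,102): 9 bp
  [102,119): 17 bp
  [119,143): 24 bp
  [143,154): 11 bp
  [154,165): 11 bp
  [165,170): 5 bp
  [170,173): 3 bp

[3,4,5,5,5,7,7,7,9,10,11,11,12,17,18,18,24]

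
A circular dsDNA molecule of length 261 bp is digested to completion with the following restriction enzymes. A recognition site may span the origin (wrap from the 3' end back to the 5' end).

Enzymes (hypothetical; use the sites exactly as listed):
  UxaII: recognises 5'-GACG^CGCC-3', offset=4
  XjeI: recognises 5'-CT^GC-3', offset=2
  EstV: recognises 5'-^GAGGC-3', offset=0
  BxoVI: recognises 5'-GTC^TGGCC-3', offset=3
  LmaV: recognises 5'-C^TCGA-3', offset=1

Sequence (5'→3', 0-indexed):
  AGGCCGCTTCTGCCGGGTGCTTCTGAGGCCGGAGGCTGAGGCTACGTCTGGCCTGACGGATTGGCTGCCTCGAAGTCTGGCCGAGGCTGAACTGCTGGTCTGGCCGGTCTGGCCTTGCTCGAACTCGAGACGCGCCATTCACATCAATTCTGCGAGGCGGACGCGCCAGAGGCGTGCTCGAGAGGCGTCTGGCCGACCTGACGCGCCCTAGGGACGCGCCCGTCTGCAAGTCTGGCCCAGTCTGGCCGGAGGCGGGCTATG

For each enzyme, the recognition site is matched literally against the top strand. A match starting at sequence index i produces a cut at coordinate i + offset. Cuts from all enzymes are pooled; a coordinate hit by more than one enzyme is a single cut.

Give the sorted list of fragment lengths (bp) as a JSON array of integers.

Site scan:
  UxaII (GACGCGCC, off=4): starts [128, 159, 199, 212] → cuts [132, 163, 203, 216]
  XjeI (CTGC, off=2): starts [9, 64, 91, 149, 223] → cuts [11, 66, 93, 151, 225]
  EstV (GAGGC, off=0): starts [24, 31, 37, 82, 153, 168, 181, 248, 260] → cuts [24, 31, 37, 82, 153, 168, 181, 248, 260]
  BxoVI (GTCTGGCC, off=3): starts [45, 74, 97, 106, 186, 229, 239] → cuts [48, 77, 100, 109, 189, 232, 242]
  LmaV (CTCGA, off=1): starts [68, 117, 123, 176] → cuts [69, 118, 124, 177]

All cut coordinates (distinct, sorted): [11, 24, 31, 37, 48, 66, 69, 77, 82, 93, 100, 109, 118, 124, 132, 151, 153, 163, 168, 177, 181, 189, 203, 216, 225, 232, 242, 248, 260]

Fragments:
  11→24: 13 bp
  24→31: 7 bp
  31→37: 6 bp
  37→48: 11 bp
  48→66: 18 bp
  66→69: 3 bp
  69→77: 8 bp
  77→82: 5 bp
  82→93: 11 bp
  93→100: 7 bp
  100→109: 9 bp
  109→118: 9 bp
  118→124: 6 bp
  124→132: 8 bp
  132→151: 19 bp
  151→153: 2 bp
  153→163: 10 bp
  163→168: 5 bp
  168→177: 9 bp
  177→181: 4 bp
  181→189: 8 bp
  189→203: 14 bp
  203→216: 13 bp
  216→225: 9 bp
  225→232: 7 bp
  232→242: 10 bp
  242→248: 6 bp
  248→260: 12 bp
  260→11 (wrap): 261-260+11 = 12 bp

[2,3,4,5,5,6,6,6,7,7,7,8,8,8,9,9,9,9,10,10,11,11,12,12,13,13,14,18,19]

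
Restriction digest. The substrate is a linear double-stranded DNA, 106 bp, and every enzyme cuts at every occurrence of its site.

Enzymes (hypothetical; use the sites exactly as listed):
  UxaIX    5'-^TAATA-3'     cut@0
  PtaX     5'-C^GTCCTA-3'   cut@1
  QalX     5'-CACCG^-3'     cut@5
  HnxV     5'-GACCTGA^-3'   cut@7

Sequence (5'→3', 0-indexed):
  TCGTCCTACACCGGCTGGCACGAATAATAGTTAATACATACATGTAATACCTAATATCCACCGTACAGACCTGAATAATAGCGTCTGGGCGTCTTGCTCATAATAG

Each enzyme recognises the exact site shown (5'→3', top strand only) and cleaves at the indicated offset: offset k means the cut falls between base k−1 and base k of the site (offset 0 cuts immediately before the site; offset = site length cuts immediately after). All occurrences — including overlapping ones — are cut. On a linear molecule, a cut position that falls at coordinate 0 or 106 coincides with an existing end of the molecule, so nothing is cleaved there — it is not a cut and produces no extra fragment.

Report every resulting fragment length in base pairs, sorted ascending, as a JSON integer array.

Per-enzyme occurrences:
  UxaIX TAATA/0: at [24, 31, 44, 51, 75, 100] ⇒ [24, 31, 44, 51, 75, 100]
  PtaX CGTCCTA/1: at [1] ⇒ [2]
  QalX CACCG/5: at [8, 58] ⇒ [13, 63]
  HnxV GACCTGA/7: at [67] ⇒ [74]

Pooled cuts: [2, 13, 24, 31, 44, 51, 63, 74, 75, 100]

Fragments:
  [0,2): 2 bp
  [2,13): 11 bp
  [13,24): 11 bp
  [24,31): 7 bp
  [31,44): 13 bp
  [44,51): 7 bp
  [51,63): 12 bp
  [63,74): 11 bp
  [74,75): 1 bp
  [75,100): 25 bp
  [100,106): 6 bp

[1,2,6,7,7,11,11,11,12,13,25]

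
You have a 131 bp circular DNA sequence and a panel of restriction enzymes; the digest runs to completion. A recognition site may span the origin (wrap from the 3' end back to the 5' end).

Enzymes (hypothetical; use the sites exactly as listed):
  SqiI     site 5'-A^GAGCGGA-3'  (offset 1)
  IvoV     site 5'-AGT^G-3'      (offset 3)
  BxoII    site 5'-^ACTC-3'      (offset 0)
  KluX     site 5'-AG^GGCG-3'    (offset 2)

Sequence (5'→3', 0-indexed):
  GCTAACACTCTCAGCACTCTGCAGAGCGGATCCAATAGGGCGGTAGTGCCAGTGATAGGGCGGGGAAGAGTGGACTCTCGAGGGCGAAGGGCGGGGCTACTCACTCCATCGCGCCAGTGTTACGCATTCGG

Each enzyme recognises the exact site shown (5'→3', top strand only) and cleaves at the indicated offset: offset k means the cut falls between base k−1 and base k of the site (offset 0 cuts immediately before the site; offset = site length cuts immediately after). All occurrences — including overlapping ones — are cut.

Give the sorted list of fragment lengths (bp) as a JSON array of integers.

Scan for sites:
  SqiI (AGAGCGGA, off=1): starts [22] → cuts [23]
  IvoV (AGTG, off=3): starts [44, 50, 68, 115] → cuts [47, 53, 71, 118]
  BxoII (ACTC, off=0): starts [6, 15, 73, 98, 102] → cuts [6, 15, 73, 98, 102]
  KluX (AGGGCG, off=2): starts [36, 56, 80, 87] → cuts [38, 58, 82, 89]

All cut coordinates (distinct, sorted): [6, 15, 23, 38, 47, 53, 58, 71, 73, 82, 89, 98, 102, 118]

Fragment lengths:
  6→15: 9 bp
  15→23: 8 bp
  23→38: 15 bp
  38→47: 9 bp
  47→53: 6 bp
  53→58: 5 bp
  58→71: 13 bp
  71→73: 2 bp
  73→82: 9 bp
  82→89: 7 bp
  89→98: 9 bp
  98→102: 4 bp
  102→118: 16 bp
  118→6 (wrap): 131-118+6 = 19 bp

[2,4,5,6,7,8,9,9,9,9,13,15,16,19]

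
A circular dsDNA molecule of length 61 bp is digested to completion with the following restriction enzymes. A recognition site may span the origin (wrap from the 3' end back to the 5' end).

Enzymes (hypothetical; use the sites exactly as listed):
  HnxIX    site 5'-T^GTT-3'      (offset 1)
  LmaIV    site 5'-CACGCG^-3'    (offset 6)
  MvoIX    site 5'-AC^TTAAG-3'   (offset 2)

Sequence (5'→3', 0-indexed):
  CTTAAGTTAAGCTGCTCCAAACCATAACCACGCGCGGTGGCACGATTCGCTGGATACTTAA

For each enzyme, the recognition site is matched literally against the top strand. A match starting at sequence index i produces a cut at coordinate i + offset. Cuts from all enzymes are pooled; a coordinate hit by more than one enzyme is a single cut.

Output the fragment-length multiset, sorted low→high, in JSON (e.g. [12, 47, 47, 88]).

Per-enzyme occurrences:
  HnxIX (TGTT, off=1): no sites
  LmaIV (CACGCG, off=6): starts [28] → cuts [34]
  MvoIX (ACTTAAG, off=2): starts [60] → cuts [1]

Pooled cuts: [1, 34]

Fragment lengths:
  1→34: 33 bp
  34→1 (wrap): 61-34+1 = 28 bp

[28,33]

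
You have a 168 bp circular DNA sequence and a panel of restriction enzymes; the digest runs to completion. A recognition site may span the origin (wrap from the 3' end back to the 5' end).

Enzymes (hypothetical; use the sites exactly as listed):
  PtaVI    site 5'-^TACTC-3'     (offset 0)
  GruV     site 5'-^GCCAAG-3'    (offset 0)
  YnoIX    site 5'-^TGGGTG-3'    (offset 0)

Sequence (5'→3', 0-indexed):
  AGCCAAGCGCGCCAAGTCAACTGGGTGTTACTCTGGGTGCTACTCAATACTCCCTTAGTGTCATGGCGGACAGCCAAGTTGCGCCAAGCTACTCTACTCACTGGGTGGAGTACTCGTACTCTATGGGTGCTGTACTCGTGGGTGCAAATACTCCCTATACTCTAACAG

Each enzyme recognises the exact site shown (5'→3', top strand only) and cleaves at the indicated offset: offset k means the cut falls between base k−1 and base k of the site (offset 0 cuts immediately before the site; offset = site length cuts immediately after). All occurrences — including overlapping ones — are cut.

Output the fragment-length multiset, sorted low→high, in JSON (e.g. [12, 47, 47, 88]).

[5,5,6,6,7,7,7,7,7,7,9,9,9,9,10,10,11,12,25]

Site scan:
  PtaVI TACTC/0: at [28, 40, 47, 89, 94, 110, 116, 132, 148, 157] ⇒ [28, 40, 47, 89, 94, 110, 116, 132, 148, 157]
  GruV GCCAAG/0: at [1, 10, 72, 82] ⇒ [1, 10, 72, 82]
  YnoIX TGGGTG/0: at [21, 33, 101, 123, 138] ⇒ [21, 33, 101, 123, 138]

All cut coordinates (distinct, sorted): [1, 10, 21, 28, 33, 40, 47, 72, 82, 89, 94, 101, 110, 116, 123, 132, 138, 148, 157]

Fragments:
  1→10: 9 bp
  10→21: 11 bp
  21→28: 7 bp
  28→33: 5 bp
  33→40: 7 bp
  40→47: 7 bp
  47→72: 25 bp
  72→82: 10 bp
  82→89: 7 bp
  89→94: 5 bp
  94→101: 7 bp
  101→110: 9 bp
  110→116: 6 bp
  116→123: 7 bp
  123→132: 9 bp
  132→138: 6 bp
  138→148: 10 bp
  148→157: 9 bp
  157→1 (wrap): 168-157+1 = 12 bp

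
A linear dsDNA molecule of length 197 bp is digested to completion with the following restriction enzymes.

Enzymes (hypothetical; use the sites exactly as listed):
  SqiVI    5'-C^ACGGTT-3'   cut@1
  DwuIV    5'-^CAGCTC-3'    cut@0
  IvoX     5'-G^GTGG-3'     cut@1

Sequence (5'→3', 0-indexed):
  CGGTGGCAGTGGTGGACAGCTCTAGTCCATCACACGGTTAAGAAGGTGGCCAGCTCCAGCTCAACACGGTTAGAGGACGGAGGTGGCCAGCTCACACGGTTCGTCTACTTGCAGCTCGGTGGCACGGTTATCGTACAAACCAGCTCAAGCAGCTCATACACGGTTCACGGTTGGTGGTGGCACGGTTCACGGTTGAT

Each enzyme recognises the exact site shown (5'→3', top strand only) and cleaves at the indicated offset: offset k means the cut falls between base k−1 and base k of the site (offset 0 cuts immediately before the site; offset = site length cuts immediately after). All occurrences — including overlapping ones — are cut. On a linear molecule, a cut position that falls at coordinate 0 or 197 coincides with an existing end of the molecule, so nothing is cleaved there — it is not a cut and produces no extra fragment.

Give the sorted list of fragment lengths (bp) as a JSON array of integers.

Site scan:
  SqiVI CACGGTT/1: at [32, 64, 94, 122, 158, 165, 180, 187] ⇒ [33, 65, 95, 123, 159, 166, 181, 188]
  DwuIV CAGCTC/0: at [16, 50, 56, 87, 111, 140, 149] ⇒ [16, 50, 56, 87, 111, 140, 149]
  IvoX GGTGG/1: at [1, 10, 44, 81, 117, 172, 175] ⇒ [2, 11, 45, 82, 118, 173, 176]

All cut coordinates (distinct, sorted): [2, 11, 16, 33, 45, 50, 56, 65, 82, 87, 95, 111, 118, 123, 140, 149, 159, 166, 173, 176, 181, 188]

Fragments:
  [0,2): 2 bp
  [2,11): 9 bp
  [11,16): 5 bp
  [16,33): 17 bp
  [33,45): 12 bp
  [45,50): 5 bp
  [50,56): 6 bp
  [56,65): 9 bp
  [65,82): 17 bp
  [82,87): 5 bp
  [87,95): 8 bp
  [95,111): 16 bp
  [111,118): 7 bp
  [118,123): 5 bp
  [123,140): 17 bp
  [140,149): 9 bp
  [149,159): 10 bp
  [159,166): 7 bp
  [166,173): 7 bp
  [173,176): 3 bp
  [176,181): 5 bp
  [181,188): 7 bp
  [188,197): 9 bp

[2,3,5,5,5,5,5,6,7,7,7,7,8,9,9,9,9,10,12,16,17,17,17]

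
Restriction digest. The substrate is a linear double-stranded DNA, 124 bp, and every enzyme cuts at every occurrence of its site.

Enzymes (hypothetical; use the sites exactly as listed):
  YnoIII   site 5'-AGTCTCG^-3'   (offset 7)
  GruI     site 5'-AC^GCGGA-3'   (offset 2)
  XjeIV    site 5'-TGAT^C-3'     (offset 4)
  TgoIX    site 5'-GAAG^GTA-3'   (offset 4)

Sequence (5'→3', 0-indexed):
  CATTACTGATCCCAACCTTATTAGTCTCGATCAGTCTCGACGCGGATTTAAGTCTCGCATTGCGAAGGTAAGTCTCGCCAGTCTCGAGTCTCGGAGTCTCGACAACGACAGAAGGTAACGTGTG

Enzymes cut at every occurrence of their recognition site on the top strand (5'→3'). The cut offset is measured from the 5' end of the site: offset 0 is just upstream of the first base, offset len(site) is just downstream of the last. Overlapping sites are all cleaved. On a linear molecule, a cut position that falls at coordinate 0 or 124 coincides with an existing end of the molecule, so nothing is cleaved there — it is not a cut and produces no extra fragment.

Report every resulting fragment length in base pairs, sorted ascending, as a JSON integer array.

[2,7,8,9,10,10,10,10,10,13,16,19]

Per-enzyme occurrences:
  YnoIII AGTCTCG/7: at [22, 32, 50, 70, 79, 86, 94] ⇒ [29, 39, 57, 77, 86, 93, 101]
  GruI ACGCGGA/2: at [39] ⇒ [41]
  XjeIV TGATC/4: at [6] ⇒ [10]
  TgoIX GAAGGTA/4: at [63, 110] ⇒ [67, 114]

Pooled cuts: [10, 29, 39, 41, 57, 67, 77, 86, 93, 101, 114]

Fragment lengths:
  [0,10): 10 bp
  [10,29): 19 bp
  [29,39): 10 bp
  [39,41): 2 bp
  [41,57): 16 bp
  [57,67): 10 bp
  [67,77): 10 bp
  [77,86): 9 bp
  [86,93): 7 bp
  [93,101): 8 bp
  [101,114): 13 bp
  [114,124): 10 bp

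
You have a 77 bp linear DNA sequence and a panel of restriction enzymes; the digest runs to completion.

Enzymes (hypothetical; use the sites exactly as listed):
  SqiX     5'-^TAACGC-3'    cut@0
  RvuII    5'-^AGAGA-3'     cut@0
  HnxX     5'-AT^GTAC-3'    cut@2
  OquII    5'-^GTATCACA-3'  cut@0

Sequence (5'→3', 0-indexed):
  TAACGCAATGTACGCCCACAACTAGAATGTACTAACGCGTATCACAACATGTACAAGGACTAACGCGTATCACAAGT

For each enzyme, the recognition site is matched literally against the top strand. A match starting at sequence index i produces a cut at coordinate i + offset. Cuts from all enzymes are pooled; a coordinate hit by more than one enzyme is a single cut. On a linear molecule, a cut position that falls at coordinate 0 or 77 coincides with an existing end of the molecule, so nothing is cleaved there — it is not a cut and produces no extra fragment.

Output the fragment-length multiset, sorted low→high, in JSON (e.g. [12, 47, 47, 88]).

[4,6,6,9,10,11,12,19]

Site scan:
  SqiX (TAACGC, off=0): starts [0, 32, 60] → cuts [32, 60] (position 0 is a terminus of the linear molecule — no cut)
  RvuII (AGAGA, off=0): no sites
  HnxX (ATGTAC, off=2): starts [7, 26, 48] → cuts [9, 28, 50]
  OquII (GTATCACA, off=0): starts [38, 66] → cuts [38, 66]

Pooled cuts: [9, 28, 32, 38, 50, 60, 66]

Fragment lengths:
  [0,9): 9 bp
  [9,28): 19 bp
  [28,32): 4 bp
  [32,38): 6 bp
  [38,50): 12 bp
  [50,60): 10 bp
  [60,66): 6 bp
  [66,77): 11 bp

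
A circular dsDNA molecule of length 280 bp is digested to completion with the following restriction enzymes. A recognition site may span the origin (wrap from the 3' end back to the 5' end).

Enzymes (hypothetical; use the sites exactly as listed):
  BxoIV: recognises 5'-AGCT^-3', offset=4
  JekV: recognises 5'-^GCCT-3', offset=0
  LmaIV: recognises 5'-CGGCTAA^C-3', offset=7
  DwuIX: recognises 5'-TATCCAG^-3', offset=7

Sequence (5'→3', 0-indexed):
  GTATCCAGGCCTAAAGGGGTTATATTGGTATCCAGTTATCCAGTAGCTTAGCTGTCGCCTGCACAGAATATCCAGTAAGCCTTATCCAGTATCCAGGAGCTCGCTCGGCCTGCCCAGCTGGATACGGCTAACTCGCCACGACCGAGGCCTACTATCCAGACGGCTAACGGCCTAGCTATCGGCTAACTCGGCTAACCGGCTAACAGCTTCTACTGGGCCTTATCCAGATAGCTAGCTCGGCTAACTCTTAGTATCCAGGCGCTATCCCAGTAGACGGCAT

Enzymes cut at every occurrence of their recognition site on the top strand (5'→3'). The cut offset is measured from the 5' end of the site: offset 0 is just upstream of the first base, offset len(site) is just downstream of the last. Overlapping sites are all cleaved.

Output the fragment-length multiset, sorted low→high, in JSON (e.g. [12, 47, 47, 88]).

Scan for sites:
  BxoIV AGCT/4: at [44, 49, 97, 115, 173, 204, 229, 233] ⇒ [48, 53, 101, 119, 177, 208, 233, 237]
  JekV GCCT/0: at [8, 56, 78, 107, 146, 169, 216] ⇒ [8, 56, 78, 107, 146, 169, 216]
  LmaIV CGGCTAAC/7: at [124, 160, 179, 188, 196, 237] ⇒ [131, 167, 186, 195, 203, 244]
  DwuIX TATCCAG/7: at [1, 28, 36, 68, 82, 89, 152, 220, 251] ⇒ [8, 35, 43, 75, 89, 96, 159, 227, 258]

All cut coordinates (distinct, sorted): [8, 35, 43, 48, 53, 56, 75, 78, 89, 96, 101, 107, 119, 131, 146, 159, 167, 169, 177, 186, 195, 203, 208, 216, 227, 233, 237, 244, 258]

Fragment lengths:
  8→35: 27 bp
  35→43: 8 bp
  43→48: 5 bp
  48→53: 5 bp
  53→56: 3 bp
  56→75: 19 bp
  75→78: 3 bp
  78→89: 11 bp
  89→96: 7 bp
  96→101: 5 bp
  101→107: 6 bp
  107→119: 12 bp
  119→131: 12 bp
  131→146: 15 bp
  146→159: 13 bp
  159→167: 8 bp
  167→169: 2 bp
  169→177: 8 bp
  177→186: 9 bp
  186→195: 9 bp
  195→203: 8 bp
  203→208: 5 bp
  208→216: 8 bp
  216→227: 11 bp
  227→233: 6 bp
  233→237: 4 bp
  237→244: 7 bp
  244→258: 14 bp
  258→8 (wrap): 280-258+8 = 30 bp

[2,3,3,4,5,5,5,5,6,6,7,7,8,8,8,8,8,9,9,11,11,12,12,13,14,15,19,27,30]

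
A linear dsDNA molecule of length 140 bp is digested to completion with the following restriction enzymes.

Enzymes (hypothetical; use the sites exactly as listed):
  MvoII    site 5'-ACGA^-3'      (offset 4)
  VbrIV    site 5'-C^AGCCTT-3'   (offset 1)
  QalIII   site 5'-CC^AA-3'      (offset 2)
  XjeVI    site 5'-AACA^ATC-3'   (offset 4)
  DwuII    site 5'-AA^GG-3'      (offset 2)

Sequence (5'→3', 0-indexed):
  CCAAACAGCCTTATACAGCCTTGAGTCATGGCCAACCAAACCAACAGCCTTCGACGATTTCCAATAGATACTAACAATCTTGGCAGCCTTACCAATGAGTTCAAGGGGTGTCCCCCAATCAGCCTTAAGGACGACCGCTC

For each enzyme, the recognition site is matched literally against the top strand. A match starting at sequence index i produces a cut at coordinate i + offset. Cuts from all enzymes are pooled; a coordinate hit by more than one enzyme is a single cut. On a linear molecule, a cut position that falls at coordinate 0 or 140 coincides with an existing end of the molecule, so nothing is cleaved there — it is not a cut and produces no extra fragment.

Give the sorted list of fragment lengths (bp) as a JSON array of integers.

Per-enzyme occurrences:
  MvoII (ACGA, off=4): starts [53, 130] → cuts [57, 134]
  VbrIV (CAGCCTT, off=1): starts [5, 15, 44, 83, 119] → cuts [6, 16, 45, 84, 120]
  QalIII (CCAA, off=2): starts [0, 31, 35, 40, 60, 91, 114] → cuts [2, 33, 37, 42, 62, 93, 116]
  XjeVI (AACAATC, off=4): starts [72] → cuts [76]
  DwuII (AAGG, off=2): starts [102, 126] → cuts [104, 128]

All cut coordinates (distinct, sorted): [2, 6, 16, 33, 37, 42, 45, 57, 62, 76, 84, 93, 104, 116, 120, 128, 134]

Fragments:
  [0,2): 2 bp
  [2,6): 4 bp
  [6,16): 10 bp
  [16,33): 17 bp
  [33,37): 4 bp
  [37,42): 5 bp
  [42,45): 3 bp
  [45,57): 12 bp
  [57,62): 5 bp
  [62,76): 14 bp
  [76,84): 8 bp
  [84,93): 9 bp
  [93,104): 11 bp
  [104,116): 12 bp
  [116,120): 4 bp
  [120,128): 8 bp
  [128,134): 6 bp
  [134,140): 6 bp

[2,3,4,4,4,5,5,6,6,8,8,9,10,11,12,12,14,17]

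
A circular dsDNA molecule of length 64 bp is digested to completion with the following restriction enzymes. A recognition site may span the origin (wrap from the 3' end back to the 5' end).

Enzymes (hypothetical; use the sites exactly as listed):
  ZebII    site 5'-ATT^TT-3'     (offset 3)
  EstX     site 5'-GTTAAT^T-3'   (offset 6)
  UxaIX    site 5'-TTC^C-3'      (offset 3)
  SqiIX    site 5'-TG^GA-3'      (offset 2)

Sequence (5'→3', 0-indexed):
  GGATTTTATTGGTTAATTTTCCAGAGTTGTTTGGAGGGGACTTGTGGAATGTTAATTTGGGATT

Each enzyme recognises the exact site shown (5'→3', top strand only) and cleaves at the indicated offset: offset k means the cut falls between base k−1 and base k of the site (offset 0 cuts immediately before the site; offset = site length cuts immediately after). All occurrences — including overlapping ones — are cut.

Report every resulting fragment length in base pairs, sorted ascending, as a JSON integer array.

Scan for sites:
  ZebII (ATTTT, off=3): starts [2, 15] → cuts [5, 18]
  EstX (GTTAATT, off=6): starts [11, 50] → cuts [17, 56]
  UxaIX (TTCC, off=3): starts [18] → cuts [21]
  SqiIX (TGGA, off=2): starts [31, 44, 63] → cuts [1, 33, 46]

All cut coordinates (distinct, sorted): [1, 5, 17, 18, 21, 33, 46, 56]

Fragments:
  1→5: 4 bp
  5→17: 12 bp
  17→18: 1 bp
  18→21: 3 bp
  21→33: 12 bp
  33→46: 13 bp
  46→56: 10 bp
  56→1 (wrap): 64-56+1 = 9 bp

[1,3,4,9,10,12,12,13]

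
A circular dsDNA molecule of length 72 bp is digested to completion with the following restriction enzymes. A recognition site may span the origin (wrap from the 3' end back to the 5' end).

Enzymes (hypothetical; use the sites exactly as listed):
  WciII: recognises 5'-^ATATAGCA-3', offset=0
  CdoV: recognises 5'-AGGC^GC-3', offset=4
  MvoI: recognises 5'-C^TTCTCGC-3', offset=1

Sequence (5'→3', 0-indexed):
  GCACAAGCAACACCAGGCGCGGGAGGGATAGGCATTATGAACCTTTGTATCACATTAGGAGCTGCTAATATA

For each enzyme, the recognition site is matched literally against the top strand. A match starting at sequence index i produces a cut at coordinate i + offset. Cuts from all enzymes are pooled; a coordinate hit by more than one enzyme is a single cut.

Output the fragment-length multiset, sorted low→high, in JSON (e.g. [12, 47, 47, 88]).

Per-enzyme occurrences:
  WciII (ATATAGCA, off=0): starts [67] → cuts [67]
  CdoV (AGGCGC, off=4): starts [14] → cuts [18]
  MvoI (CTTCTCGC, off=1): no sites

All cut coordinates (distinct, sorted): [18, 67]

Fragments:
  18→67: 49 bp
  67→18 (wrap): 72-67+18 = 23 bp

[23,49]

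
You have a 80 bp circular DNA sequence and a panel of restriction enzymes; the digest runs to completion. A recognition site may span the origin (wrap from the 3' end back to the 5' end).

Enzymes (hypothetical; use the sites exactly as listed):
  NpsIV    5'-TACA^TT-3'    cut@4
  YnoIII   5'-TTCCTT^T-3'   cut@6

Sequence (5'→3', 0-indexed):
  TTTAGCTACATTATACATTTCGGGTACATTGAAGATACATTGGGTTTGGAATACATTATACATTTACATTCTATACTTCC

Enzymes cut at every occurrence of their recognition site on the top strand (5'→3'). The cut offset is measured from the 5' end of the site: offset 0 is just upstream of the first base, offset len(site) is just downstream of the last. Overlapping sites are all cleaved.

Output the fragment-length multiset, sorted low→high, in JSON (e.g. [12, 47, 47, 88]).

[6,7,7,8,11,11,14,16]

Scan for sites:
  NpsIV TACATT/4: at [6, 13, 24, 35, 51, 58, 64] ⇒ [10, 17, 28, 39, 55, 62, 68]
  YnoIII TTCCTTT/6: at [76] ⇒ [2]

Pooled cuts: [2, 10, 17, 28, 39, 55, 62, 68]

Fragments:
  2→10: 8 bp
  10→17: 7 bp
  17→28: 11 bp
  28→39: 11 bp
  39→55: 16 bp
  55→62: 7 bp
  62→68: 6 bp
  68→2 (wrap): 80-68+2 = 14 bp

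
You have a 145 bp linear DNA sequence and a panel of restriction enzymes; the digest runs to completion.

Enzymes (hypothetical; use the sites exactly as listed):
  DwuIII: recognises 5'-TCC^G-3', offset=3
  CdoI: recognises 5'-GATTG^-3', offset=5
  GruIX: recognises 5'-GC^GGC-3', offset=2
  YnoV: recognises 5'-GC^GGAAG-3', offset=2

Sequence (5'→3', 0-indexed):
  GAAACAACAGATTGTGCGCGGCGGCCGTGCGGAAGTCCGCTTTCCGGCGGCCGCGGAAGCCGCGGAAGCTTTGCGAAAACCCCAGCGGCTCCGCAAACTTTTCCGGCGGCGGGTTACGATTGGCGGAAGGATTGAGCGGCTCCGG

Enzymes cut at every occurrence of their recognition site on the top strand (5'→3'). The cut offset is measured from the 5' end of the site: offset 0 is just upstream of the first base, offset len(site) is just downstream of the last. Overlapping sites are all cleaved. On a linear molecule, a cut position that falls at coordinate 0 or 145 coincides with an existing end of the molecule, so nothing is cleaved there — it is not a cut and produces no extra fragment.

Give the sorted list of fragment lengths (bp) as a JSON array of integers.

Site scan:
  DwuIII TCCG/3: at [35, 42, 89, 101, 140] ⇒ [38, 45, 92, 104, 143]
  CdoI GATTG/5: at [9, 117, 129] ⇒ [14, 122, 134]
  GruIX GCGGC/2: at [17, 20, 46, 84, 105, 135] ⇒ [19, 22, 48, 86, 107, 137]
  YnoV GCGGAAG/2: at [28, 52, 61, 122] ⇒ [30, 54, 63, 124]

Pooled cuts: [14, 19, 22, 30, 38, 45, 48, 54, 63, 86, 92, 104, 107, 122, 124, 134, 137, 143]

Fragment lengths:
  [0,14): 14 bp
  [14,19): 5 bp
  [19,22): 3 bp
  [22,30): 8 bp
  [30,38): 8 bp
  [38,45): 7 bp
  [45,48): 3 bp
  [48,54): 6 bp
  [54,63): 9 bp
  [63,86): 23 bp
  [86,92): 6 bp
  [92,104): 12 bp
  [104,107): 3 bp
  [107,122): 15 bp
  [122,124): 2 bp
  [124,134): 10 bp
  [134,137): 3 bp
  [137,143): 6 bp
  [143,145): 2 bp

[2,2,3,3,3,3,5,6,6,6,7,8,8,9,10,12,14,15,23]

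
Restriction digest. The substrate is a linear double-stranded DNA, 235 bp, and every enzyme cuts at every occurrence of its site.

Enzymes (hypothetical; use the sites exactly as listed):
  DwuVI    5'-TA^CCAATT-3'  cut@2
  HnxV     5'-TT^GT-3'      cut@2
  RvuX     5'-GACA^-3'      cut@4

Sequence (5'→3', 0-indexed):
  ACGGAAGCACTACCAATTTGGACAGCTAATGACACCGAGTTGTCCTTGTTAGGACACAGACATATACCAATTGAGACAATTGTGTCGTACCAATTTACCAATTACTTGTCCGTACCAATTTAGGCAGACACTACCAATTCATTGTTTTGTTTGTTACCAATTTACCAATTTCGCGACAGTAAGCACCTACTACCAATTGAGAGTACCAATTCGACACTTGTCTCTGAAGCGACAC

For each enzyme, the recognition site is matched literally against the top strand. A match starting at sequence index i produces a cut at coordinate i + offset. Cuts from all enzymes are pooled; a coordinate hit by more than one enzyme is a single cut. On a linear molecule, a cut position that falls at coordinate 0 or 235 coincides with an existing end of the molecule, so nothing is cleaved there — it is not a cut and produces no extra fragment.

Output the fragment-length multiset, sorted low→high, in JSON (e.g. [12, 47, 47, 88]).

[1,3,3,3,4,4,4,5,6,6,7,7,8,8,8,9,10,10,10,11,12,12,12,13,14,14,15,16]

Per-enzyme occurrences:
  DwuVI (TACCAATT, off=2): starts [10, 64, 87, 95, 112, 131, 154, 162, 190, 203] → cuts [12, 66, 89, 97, 114, 133, 156, 164, 192, 205]
  HnxV (TTGT, off=2): starts [39, 45, 79, 105, 141, 146, 150, 217] → cuts [41, 47, 81, 107, 143, 148, 152, 219]
  RvuX (GACA, off=4): starts [20, 30, 52, 58, 74, 126, 174, 212, 230] → cuts [24, 34, 56, 62, 78, 130, 178, 216, 234]

Pooled cuts: [12, 24, 34, 41, 47, 56, 62, 66, 78, 81, 89, 97, 107, 114, 130, 133, 143, 148, 152, 156, 164, 178, 192, 205, 216, 219, 234]

Fragments:
  [0,12): 12 bp
  [12,24): 12 bp
  [24,34): 10 bp
  [34,41): 7 bp
  [41,47): 6 bp
  [47,56): 9 bp
  [56,62): 6 bp
  [62,66): 4 bp
  [66,78): 12 bp
  [78,81): 3 bp
  [81,89): 8 bp
  [89,97): 8 bp
  [97,107): 10 bp
  [107,114): 7 bp
  [114,130): 16 bp
  [130,133): 3 bp
  [133,143): 10 bp
  [143,148): 5 bp
  [148,152): 4 bp
  [152,156): 4 bp
  [156,164): 8 bp
  [164,178): 14 bp
  [178,192): 14 bp
  [192,205): 13 bp
  [205,216): 11 bp
  [216,219): 3 bp
  [219,234): 15 bp
  [234,235): 1 bp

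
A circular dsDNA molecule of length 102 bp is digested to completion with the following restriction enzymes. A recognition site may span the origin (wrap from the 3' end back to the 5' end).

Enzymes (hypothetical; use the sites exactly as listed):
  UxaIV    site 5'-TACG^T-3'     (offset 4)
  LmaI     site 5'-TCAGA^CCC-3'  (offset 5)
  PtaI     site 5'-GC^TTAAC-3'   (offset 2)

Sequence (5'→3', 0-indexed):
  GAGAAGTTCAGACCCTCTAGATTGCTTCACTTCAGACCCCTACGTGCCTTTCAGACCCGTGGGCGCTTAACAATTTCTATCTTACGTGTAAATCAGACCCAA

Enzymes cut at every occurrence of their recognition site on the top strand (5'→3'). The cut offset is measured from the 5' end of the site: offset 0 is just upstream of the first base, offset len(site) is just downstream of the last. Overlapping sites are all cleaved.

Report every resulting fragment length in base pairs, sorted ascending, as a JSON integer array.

[8,11,11,11,17,20,24]

Per-enzyme occurrences:
  UxaIV TACGT/4: at [40, 82] ⇒ [44, 86]
  LmaI TCAGACCC/5: at [7, 31, 50, 92] ⇒ [12, 36, 55, 97]
  PtaI GCTTAAC/2: at [64] ⇒ [66]

Pooled cuts: [12, 36, 44, 55, 66, 86, 97]

Fragments:
  12→36: 24 bp
  36→44: 8 bp
  44→55: 11 bp
  55→66: 11 bp
  66→86: 20 bp
  86→97: 11 bp
  97→12 (wrap): 102-97+12 = 17 bp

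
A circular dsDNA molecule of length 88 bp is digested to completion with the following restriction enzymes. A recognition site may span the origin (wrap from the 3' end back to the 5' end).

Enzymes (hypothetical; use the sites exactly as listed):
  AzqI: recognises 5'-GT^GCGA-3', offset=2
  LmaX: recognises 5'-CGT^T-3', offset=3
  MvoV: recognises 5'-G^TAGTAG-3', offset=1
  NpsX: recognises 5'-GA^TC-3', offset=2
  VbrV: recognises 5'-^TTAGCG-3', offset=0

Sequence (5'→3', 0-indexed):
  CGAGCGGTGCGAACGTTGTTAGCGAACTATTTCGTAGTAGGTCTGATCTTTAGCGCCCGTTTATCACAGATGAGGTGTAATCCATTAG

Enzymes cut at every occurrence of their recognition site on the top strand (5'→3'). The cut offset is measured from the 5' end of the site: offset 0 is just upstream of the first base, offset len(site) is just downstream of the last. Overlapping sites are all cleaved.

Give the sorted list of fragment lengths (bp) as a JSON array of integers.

Per-enzyme occurrences:
  AzqI (GTGCGA, off=2): starts [6] → cuts [8]
  LmaX (CGTT, off=3): starts [13, 57] → cuts [16, 60]
  MvoV (GTAGTAG, off=1): starts [33] → cuts [34]
  NpsX (GATC, off=2): starts [44] → cuts [46]
  VbrV (TTAGCG, off=0): starts [18, 49, 84] → cuts [18, 49, 84]

Pooled cuts: [8, 16, 18, 34, 46, 49, 60, 84]

Fragments:
  8→16: 8 bp
  16→18: 2 bp
  18→34: 16 bp
  34→46: 12 bp
  46→49: 3 bp
  49→60: 11 bp
  60→84: 24 bp
  84→8 (wrap): 88-84+8 = 12 bp

[2,3,8,11,12,12,16,24]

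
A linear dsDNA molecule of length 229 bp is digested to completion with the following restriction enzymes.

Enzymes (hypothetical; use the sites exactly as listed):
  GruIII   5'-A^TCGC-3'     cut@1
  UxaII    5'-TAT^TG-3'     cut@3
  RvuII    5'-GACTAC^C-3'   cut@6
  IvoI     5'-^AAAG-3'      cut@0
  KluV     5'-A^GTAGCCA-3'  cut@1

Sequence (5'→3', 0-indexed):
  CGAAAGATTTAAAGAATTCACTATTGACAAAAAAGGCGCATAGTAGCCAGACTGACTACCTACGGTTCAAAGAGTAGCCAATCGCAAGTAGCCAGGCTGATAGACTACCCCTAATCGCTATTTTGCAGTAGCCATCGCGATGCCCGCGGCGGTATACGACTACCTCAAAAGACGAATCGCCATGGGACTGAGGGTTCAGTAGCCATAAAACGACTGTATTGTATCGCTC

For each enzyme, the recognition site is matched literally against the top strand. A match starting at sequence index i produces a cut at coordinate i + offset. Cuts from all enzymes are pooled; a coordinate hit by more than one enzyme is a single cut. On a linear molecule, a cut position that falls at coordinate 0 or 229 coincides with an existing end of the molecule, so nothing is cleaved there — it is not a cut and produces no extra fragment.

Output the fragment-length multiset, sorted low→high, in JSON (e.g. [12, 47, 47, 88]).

Site scan:
  GruIII (ATCGC, off=1): starts [80, 113, 133, 175, 222] → cuts [81, 114, 134, 176, 223]
  UxaII (TATTG, off=3): starts [21, 216] → cuts [24, 219]
  RvuII (GACTACC, off=6): starts [53, 102, 157] → cuts [59, 108, 163]
  IvoI (AAAG, off=0): starts [2, 10, 31, 68, 167] → cuts [2, 10, 31, 68, 167]
  KluV (AGTAGCCA, off=1): starts [41, 72, 86, 126, 197] → cuts [42, 73, 87, 127, 198]

All cut coordinates (distinct, sorted): [2, 10, 24, 31, 42, 59, 68, 73, 81, 87, 108, 114, 127, 134, 163, 167, 176, 198, 219, 223]

Fragment lengths:
  [0,2): 2 bp
  [2,10): 8 bp
  [10,24): 14 bp
  [24,31): 7 bp
  [31,42): 11 bp
  [42,59): 17 bp
  [59,68): 9 bp
  [68,73): 5 bp
  [73,81): 8 bp
  [81,87): 6 bp
  [87,108): 21 bp
  [108,114): 6 bp
  [114,127): 13 bp
  [127,134): 7 bp
  [134,163): 29 bp
  [163,167): 4 bp
  [167,176): 9 bp
  [176,198): 22 bp
  [198,219): 21 bp
  [219,223): 4 bp
  [223,229): 6 bp

[2,4,4,5,6,6,6,7,7,8,8,9,9,11,13,14,17,21,21,22,29]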